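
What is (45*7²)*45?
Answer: 99225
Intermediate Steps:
(45*7²)*45 = (45*49)*45 = 2205*45 = 99225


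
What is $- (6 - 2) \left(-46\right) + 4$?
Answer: $188$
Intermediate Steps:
$- (6 - 2) \left(-46\right) + 4 = \left(-1\right) 4 \left(-46\right) + 4 = \left(-4\right) \left(-46\right) + 4 = 184 + 4 = 188$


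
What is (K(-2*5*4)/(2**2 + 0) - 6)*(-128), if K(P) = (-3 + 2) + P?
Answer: 2080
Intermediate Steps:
K(P) = -1 + P
(K(-2*5*4)/(2**2 + 0) - 6)*(-128) = ((-1 - 2*5*4)/(2**2 + 0) - 6)*(-128) = ((-1 - 10*4)/(4 + 0) - 6)*(-128) = ((-1 - 40)/4 - 6)*(-128) = (-41*1/4 - 6)*(-128) = (-41/4 - 6)*(-128) = -65/4*(-128) = 2080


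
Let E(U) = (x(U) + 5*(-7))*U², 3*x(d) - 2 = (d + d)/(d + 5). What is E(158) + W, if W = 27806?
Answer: -132544946/163 ≈ -8.1316e+5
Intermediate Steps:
x(d) = ⅔ + 2*d/(3*(5 + d)) (x(d) = ⅔ + ((d + d)/(d + 5))/3 = ⅔ + ((2*d)/(5 + d))/3 = ⅔ + (2*d/(5 + d))/3 = ⅔ + 2*d/(3*(5 + d)))
E(U) = U²*(-35 + 2*(5 + 2*U)/(3*(5 + U))) (E(U) = (2*(5 + 2*U)/(3*(5 + U)) + 5*(-7))*U² = (2*(5 + 2*U)/(3*(5 + U)) - 35)*U² = (-35 + 2*(5 + 2*U)/(3*(5 + U)))*U² = U²*(-35 + 2*(5 + 2*U)/(3*(5 + U))))
E(158) + W = (⅓)*158²*(-515 - 101*158)/(5 + 158) + 27806 = (⅓)*24964*(-515 - 15958)/163 + 27806 = (⅓)*24964*(1/163)*(-16473) + 27806 = -137077324/163 + 27806 = -132544946/163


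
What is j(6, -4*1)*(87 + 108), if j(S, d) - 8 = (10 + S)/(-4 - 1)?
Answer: 936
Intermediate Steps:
j(S, d) = 6 - S/5 (j(S, d) = 8 + (10 + S)/(-4 - 1) = 8 + (10 + S)/(-5) = 8 + (10 + S)*(-⅕) = 8 + (-2 - S/5) = 6 - S/5)
j(6, -4*1)*(87 + 108) = (6 - ⅕*6)*(87 + 108) = (6 - 6/5)*195 = (24/5)*195 = 936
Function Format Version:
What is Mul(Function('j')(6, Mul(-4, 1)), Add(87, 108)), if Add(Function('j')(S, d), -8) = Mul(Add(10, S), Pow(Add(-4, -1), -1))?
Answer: 936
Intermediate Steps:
Function('j')(S, d) = Add(6, Mul(Rational(-1, 5), S)) (Function('j')(S, d) = Add(8, Mul(Add(10, S), Pow(Add(-4, -1), -1))) = Add(8, Mul(Add(10, S), Pow(-5, -1))) = Add(8, Mul(Add(10, S), Rational(-1, 5))) = Add(8, Add(-2, Mul(Rational(-1, 5), S))) = Add(6, Mul(Rational(-1, 5), S)))
Mul(Function('j')(6, Mul(-4, 1)), Add(87, 108)) = Mul(Add(6, Mul(Rational(-1, 5), 6)), Add(87, 108)) = Mul(Add(6, Rational(-6, 5)), 195) = Mul(Rational(24, 5), 195) = 936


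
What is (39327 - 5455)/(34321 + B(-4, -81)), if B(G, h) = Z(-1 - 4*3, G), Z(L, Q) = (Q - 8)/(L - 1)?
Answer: 237104/240253 ≈ 0.98689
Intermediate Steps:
Z(L, Q) = (-8 + Q)/(-1 + L)
B(G, h) = 4/7 - G/14 (B(G, h) = (-8 + G)/(-1 + (-1 - 4*3)) = (-8 + G)/(-1 + (-1 - 12)) = (-8 + G)/(-1 - 13) = (-8 + G)/(-14) = -(-8 + G)/14 = 4/7 - G/14)
(39327 - 5455)/(34321 + B(-4, -81)) = (39327 - 5455)/(34321 + (4/7 - 1/14*(-4))) = 33872/(34321 + (4/7 + 2/7)) = 33872/(34321 + 6/7) = 33872/(240253/7) = 33872*(7/240253) = 237104/240253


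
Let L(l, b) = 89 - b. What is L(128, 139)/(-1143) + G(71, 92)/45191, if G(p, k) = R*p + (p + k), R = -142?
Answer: -9077867/51653313 ≈ -0.17575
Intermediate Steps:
G(p, k) = k - 141*p (G(p, k) = -142*p + (p + k) = -142*p + (k + p) = k - 141*p)
L(128, 139)/(-1143) + G(71, 92)/45191 = (89 - 1*139)/(-1143) + (92 - 141*71)/45191 = (89 - 139)*(-1/1143) + (92 - 10011)*(1/45191) = -50*(-1/1143) - 9919*1/45191 = 50/1143 - 9919/45191 = -9077867/51653313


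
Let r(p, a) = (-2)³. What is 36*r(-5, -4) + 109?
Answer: -179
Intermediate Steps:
r(p, a) = -8
36*r(-5, -4) + 109 = 36*(-8) + 109 = -288 + 109 = -179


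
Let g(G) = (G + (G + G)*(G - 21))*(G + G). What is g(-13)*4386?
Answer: -99325356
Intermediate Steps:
g(G) = 2*G*(G + 2*G*(-21 + G)) (g(G) = (G + (2*G)*(-21 + G))*(2*G) = (G + 2*G*(-21 + G))*(2*G) = 2*G*(G + 2*G*(-21 + G)))
g(-13)*4386 = ((-13)²*(-82 + 4*(-13)))*4386 = (169*(-82 - 52))*4386 = (169*(-134))*4386 = -22646*4386 = -99325356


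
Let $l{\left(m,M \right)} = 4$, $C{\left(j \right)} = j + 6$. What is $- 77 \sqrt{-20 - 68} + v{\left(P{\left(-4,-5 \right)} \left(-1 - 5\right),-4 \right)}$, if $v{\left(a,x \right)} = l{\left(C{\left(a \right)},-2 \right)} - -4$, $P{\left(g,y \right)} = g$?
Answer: $8 - 154 i \sqrt{22} \approx 8.0 - 722.32 i$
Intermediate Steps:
$C{\left(j \right)} = 6 + j$
$v{\left(a,x \right)} = 8$ ($v{\left(a,x \right)} = 4 - -4 = 4 + 4 = 8$)
$- 77 \sqrt{-20 - 68} + v{\left(P{\left(-4,-5 \right)} \left(-1 - 5\right),-4 \right)} = - 77 \sqrt{-20 - 68} + 8 = - 77 \sqrt{-88} + 8 = - 77 \cdot 2 i \sqrt{22} + 8 = - 154 i \sqrt{22} + 8 = 8 - 154 i \sqrt{22}$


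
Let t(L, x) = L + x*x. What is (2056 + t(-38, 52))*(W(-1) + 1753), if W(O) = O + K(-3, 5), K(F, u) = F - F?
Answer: 8272944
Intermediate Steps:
K(F, u) = 0
t(L, x) = L + x²
W(O) = O (W(O) = O + 0 = O)
(2056 + t(-38, 52))*(W(-1) + 1753) = (2056 + (-38 + 52²))*(-1 + 1753) = (2056 + (-38 + 2704))*1752 = (2056 + 2666)*1752 = 4722*1752 = 8272944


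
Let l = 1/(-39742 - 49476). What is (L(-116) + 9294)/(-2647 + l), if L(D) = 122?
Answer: -840076688/236160047 ≈ -3.5572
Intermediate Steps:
l = -1/89218 (l = 1/(-89218) = -1/89218 ≈ -1.1208e-5)
(L(-116) + 9294)/(-2647 + l) = (122 + 9294)/(-2647 - 1/89218) = 9416/(-236160047/89218) = 9416*(-89218/236160047) = -840076688/236160047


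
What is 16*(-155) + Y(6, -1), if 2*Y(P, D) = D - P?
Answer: -4967/2 ≈ -2483.5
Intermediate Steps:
Y(P, D) = D/2 - P/2 (Y(P, D) = (D - P)/2 = D/2 - P/2)
16*(-155) + Y(6, -1) = 16*(-155) + ((½)*(-1) - ½*6) = -2480 + (-½ - 3) = -2480 - 7/2 = -4967/2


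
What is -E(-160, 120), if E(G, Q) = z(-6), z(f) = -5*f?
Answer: -30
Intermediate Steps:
E(G, Q) = 30 (E(G, Q) = -5*(-6) = 30)
-E(-160, 120) = -1*30 = -30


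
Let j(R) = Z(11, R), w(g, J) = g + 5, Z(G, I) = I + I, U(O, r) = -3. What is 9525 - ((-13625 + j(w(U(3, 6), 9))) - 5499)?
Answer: 28645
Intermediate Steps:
Z(G, I) = 2*I
w(g, J) = 5 + g
j(R) = 2*R
9525 - ((-13625 + j(w(U(3, 6), 9))) - 5499) = 9525 - ((-13625 + 2*(5 - 3)) - 5499) = 9525 - ((-13625 + 2*2) - 5499) = 9525 - ((-13625 + 4) - 5499) = 9525 - (-13621 - 5499) = 9525 - 1*(-19120) = 9525 + 19120 = 28645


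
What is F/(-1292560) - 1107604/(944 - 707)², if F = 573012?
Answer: -365957534317/18150450660 ≈ -20.162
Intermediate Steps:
F/(-1292560) - 1107604/(944 - 707)² = 573012/(-1292560) - 1107604/(944 - 707)² = 573012*(-1/1292560) - 1107604/(237²) = -143253/323140 - 1107604/56169 = -365957534317/18150450660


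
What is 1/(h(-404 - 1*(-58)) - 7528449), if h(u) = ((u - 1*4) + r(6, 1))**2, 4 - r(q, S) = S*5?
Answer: -1/7405248 ≈ -1.3504e-7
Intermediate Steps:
r(q, S) = 4 - 5*S (r(q, S) = 4 - S*5 = 4 - 5*S)
h(u) = (-5 + u)**2 (h(u) = ((u - 1*4) + (4 - 5*1))**2 = ((u - 4) + (4 - 5))**2 = ((-4 + u) - 1)**2 = (-5 + u)**2)
1/(h(-404 - 1*(-58)) - 7528449) = 1/((-5 + (-404 - 1*(-58)))**2 - 7528449) = 1/((-5 + (-404 + 58))**2 - 7528449) = 1/((-5 - 346)**2 - 7528449) = 1/((-351)**2 - 7528449) = 1/(123201 - 7528449) = 1/(-7405248) = -1/7405248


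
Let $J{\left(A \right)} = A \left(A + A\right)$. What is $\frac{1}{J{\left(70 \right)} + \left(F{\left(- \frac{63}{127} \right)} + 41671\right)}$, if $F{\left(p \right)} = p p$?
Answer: $\frac{16129}{830179728} \approx 1.9428 \cdot 10^{-5}$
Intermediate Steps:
$J{\left(A \right)} = 2 A^{2}$ ($J{\left(A \right)} = A 2 A = 2 A^{2}$)
$F{\left(p \right)} = p^{2}$
$\frac{1}{J{\left(70 \right)} + \left(F{\left(- \frac{63}{127} \right)} + 41671\right)} = \frac{1}{2 \cdot 70^{2} + \left(\left(- \frac{63}{127}\right)^{2} + 41671\right)} = \frac{1}{2 \cdot 4900 + \left(\left(\left(-63\right) \frac{1}{127}\right)^{2} + 41671\right)} = \frac{1}{9800 + \left(\left(- \frac{63}{127}\right)^{2} + 41671\right)} = \frac{1}{9800 + \left(\frac{3969}{16129} + 41671\right)} = \frac{1}{9800 + \frac{672115528}{16129}} = \frac{1}{\frac{830179728}{16129}} = \frac{16129}{830179728}$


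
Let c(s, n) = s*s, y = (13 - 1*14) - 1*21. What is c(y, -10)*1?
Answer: 484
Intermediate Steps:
y = -22 (y = (13 - 14) - 21 = -1 - 21 = -22)
c(s, n) = s²
c(y, -10)*1 = (-22)²*1 = 484*1 = 484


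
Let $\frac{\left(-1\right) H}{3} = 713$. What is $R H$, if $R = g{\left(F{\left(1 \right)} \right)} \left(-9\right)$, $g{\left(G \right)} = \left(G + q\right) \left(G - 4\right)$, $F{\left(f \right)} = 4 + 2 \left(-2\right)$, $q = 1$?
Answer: $-77004$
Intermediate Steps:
$H = -2139$ ($H = \left(-3\right) 713 = -2139$)
$F{\left(f \right)} = 0$ ($F{\left(f \right)} = 4 - 4 = 0$)
$g{\left(G \right)} = \left(1 + G\right) \left(-4 + G\right)$ ($g{\left(G \right)} = \left(G + 1\right) \left(G - 4\right) = \left(1 + G\right) \left(-4 + G\right)$)
$R = 36$ ($R = \left(-4 + 0^{2} - 0\right) \left(-9\right) = \left(-4 + 0 + 0\right) \left(-9\right) = \left(-4\right) \left(-9\right) = 36$)
$R H = 36 \left(-2139\right) = -77004$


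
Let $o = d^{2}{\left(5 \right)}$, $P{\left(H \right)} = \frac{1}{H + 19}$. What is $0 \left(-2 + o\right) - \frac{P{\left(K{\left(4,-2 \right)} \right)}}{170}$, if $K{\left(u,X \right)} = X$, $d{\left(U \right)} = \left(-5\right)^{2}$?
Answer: $- \frac{1}{2890} \approx -0.00034602$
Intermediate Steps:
$d{\left(U \right)} = 25$
$P{\left(H \right)} = \frac{1}{19 + H}$
$o = 625$ ($o = 25^{2} = 625$)
$0 \left(-2 + o\right) - \frac{P{\left(K{\left(4,-2 \right)} \right)}}{170} = 0 \left(-2 + 625\right) - \frac{1}{\left(19 - 2\right) 170} = 0 \cdot 623 - \frac{1}{17} \cdot \frac{1}{170} = 0 - \frac{1}{17} \cdot \frac{1}{170} = 0 - \frac{1}{2890} = - \frac{1}{2890}$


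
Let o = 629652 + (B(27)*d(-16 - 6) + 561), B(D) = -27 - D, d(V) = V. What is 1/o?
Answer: 1/631401 ≈ 1.5838e-6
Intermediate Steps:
o = 631401 (o = 629652 + ((-27 - 1*27)*(-16 - 6) + 561) = 629652 + ((-27 - 27)*(-22) + 561) = 629652 + (-54*(-22) + 561) = 629652 + (1188 + 561) = 629652 + 1749 = 631401)
1/o = 1/631401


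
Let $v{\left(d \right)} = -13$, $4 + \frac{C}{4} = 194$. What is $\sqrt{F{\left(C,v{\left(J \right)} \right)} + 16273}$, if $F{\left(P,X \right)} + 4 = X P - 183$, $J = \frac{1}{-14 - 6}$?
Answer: $\sqrt{6206} \approx 78.778$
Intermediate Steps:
$C = 760$ ($C = -16 + 4 \cdot 194 = -16 + 776 = 760$)
$J = - \frac{1}{20}$ ($J = \frac{1}{-14 - 6} = \frac{1}{-20} = - \frac{1}{20} \approx -0.05$)
$F{\left(P,X \right)} = -187 + P X$ ($F{\left(P,X \right)} = -4 + \left(X P - 183\right) = -4 + \left(P X - 183\right) = -4 + \left(-183 + P X\right) = -187 + P X$)
$\sqrt{F{\left(C,v{\left(J \right)} \right)} + 16273} = \sqrt{\left(-187 + 760 \left(-13\right)\right) + 16273} = \sqrt{\left(-187 - 9880\right) + 16273} = \sqrt{-10067 + 16273} = \sqrt{6206}$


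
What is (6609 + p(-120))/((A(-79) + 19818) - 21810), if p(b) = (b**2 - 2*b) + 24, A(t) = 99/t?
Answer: -560189/52489 ≈ -10.673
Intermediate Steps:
p(b) = 24 + b**2 - 2*b
(6609 + p(-120))/((A(-79) + 19818) - 21810) = (6609 + (24 + (-120)**2 - 2*(-120)))/((99/(-79) + 19818) - 21810) = (6609 + (24 + 14400 + 240))/((99*(-1/79) + 19818) - 21810) = (6609 + 14664)/((-99/79 + 19818) - 21810) = 21273/(1565523/79 - 21810) = 21273/(-157467/79) = 21273*(-79/157467) = -560189/52489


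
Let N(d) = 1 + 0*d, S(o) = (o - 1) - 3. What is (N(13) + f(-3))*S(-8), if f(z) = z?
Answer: 24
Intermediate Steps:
S(o) = -4 + o (S(o) = (-1 + o) - 3 = -4 + o)
N(d) = 1 (N(d) = 1 + 0 = 1)
(N(13) + f(-3))*S(-8) = (1 - 3)*(-4 - 8) = -2*(-12) = 24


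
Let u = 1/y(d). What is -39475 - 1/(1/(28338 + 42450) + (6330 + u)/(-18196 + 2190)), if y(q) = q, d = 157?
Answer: -1388392472167777/35173690063 ≈ -39473.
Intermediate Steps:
u = 1/157 ≈ 0.0063694
-39475 - 1/(1/(28338 + 42450) + (6330 + u)/(-18196 + 2190)) = -39475 - 1/(1/(28338 + 42450) + (6330 + 1/157)/(-18196 + 2190)) = -39475 - 1/(1/70788 + (993811/157)/(-16006)) = -39475 - 1/(1/70788 + (993811/157)*(-1/16006)) = -39475 - 1/(1/70788 - 993811/2512942) = -39475 - 1/(-35173690063/88943069148) = -39475 - 1*(-88943069148/35173690063) = -39475 + 88943069148/35173690063 = -1388392472167777/35173690063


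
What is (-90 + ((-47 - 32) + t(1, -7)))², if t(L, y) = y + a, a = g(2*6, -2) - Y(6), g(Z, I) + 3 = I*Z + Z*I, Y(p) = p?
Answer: 54289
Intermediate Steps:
g(Z, I) = -3 + 2*I*Z (g(Z, I) = -3 + (I*Z + Z*I) = -3 + (I*Z + I*Z) = -3 + 2*I*Z)
a = -57 (a = (-3 + 2*(-2)*(2*6)) - 1*6 = (-3 + 2*(-2)*12) - 6 = (-3 - 48) - 6 = -51 - 6 = -57)
t(L, y) = -57 + y (t(L, y) = y - 57 = -57 + y)
(-90 + ((-47 - 32) + t(1, -7)))² = (-90 + ((-47 - 32) + (-57 - 7)))² = (-90 + (-79 - 64))² = (-90 - 143)² = (-233)² = 54289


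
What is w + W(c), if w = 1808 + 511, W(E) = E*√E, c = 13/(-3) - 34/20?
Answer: 2319 - 181*I*√5430/900 ≈ 2319.0 - 14.82*I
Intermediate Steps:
c = -181/30 (c = 13*(-⅓) - 34*1/20 = -13/3 - 17/10 = -181/30 ≈ -6.0333)
W(E) = E^(3/2)
w = 2319
w + W(c) = 2319 + (-181/30)^(3/2) = 2319 - 181*I*√5430/900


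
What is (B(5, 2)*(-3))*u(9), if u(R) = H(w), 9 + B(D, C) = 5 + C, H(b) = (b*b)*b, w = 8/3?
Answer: 1024/9 ≈ 113.78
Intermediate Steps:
w = 8/3 (w = 8*(1/3) = 8/3 ≈ 2.6667)
H(b) = b**3 (H(b) = b**2*b = b**3)
B(D, C) = -4 + C (B(D, C) = -9 + (5 + C) = -4 + C)
u(R) = 512/27 (u(R) = (8/3)**3 = 512/27)
(B(5, 2)*(-3))*u(9) = ((-4 + 2)*(-3))*(512/27) = -2*(-3)*(512/27) = 6*(512/27) = 1024/9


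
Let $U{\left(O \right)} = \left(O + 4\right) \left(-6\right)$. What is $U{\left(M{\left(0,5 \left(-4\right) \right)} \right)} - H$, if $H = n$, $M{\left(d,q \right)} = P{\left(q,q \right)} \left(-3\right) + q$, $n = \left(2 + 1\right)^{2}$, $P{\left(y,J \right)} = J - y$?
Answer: $87$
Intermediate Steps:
$n = 9$ ($n = 3^{2} = 9$)
$M{\left(d,q \right)} = q$ ($M{\left(d,q \right)} = \left(q - q\right) \left(-3\right) + q = 0 \left(-3\right) + q = 0 + q = q$)
$H = 9$
$U{\left(O \right)} = -24 - 6 O$ ($U{\left(O \right)} = \left(4 + O\right) \left(-6\right) = -24 - 6 O$)
$U{\left(M{\left(0,5 \left(-4\right) \right)} \right)} - H = \left(-24 - 6 \cdot 5 \left(-4\right)\right) - 9 = \left(-24 - -120\right) - 9 = \left(-24 + 120\right) - 9 = 96 - 9 = 87$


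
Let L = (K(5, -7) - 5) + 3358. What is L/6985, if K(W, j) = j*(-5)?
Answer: 308/635 ≈ 0.48504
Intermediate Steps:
K(W, j) = -5*j
L = 3388 (L = (-5*(-7) - 5) + 3358 = (35 - 5) + 3358 = 30 + 3358 = 3388)
L/6985 = 3388/6985 = 3388*(1/6985) = 308/635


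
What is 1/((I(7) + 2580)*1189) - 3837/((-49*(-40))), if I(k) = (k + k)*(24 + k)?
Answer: -6875223871/3511973080 ≈ -1.9577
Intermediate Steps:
I(k) = 2*k*(24 + k) (I(k) = (2*k)*(24 + k) = 2*k*(24 + k))
1/((I(7) + 2580)*1189) - 3837/((-49*(-40))) = 1/((2*7*(24 + 7) + 2580)*1189) - 3837/((-49*(-40))) = (1/1189)/(2*7*31 + 2580) - 3837/1960 = (1/1189)/(434 + 2580) - 3837*1/1960 = (1/1189)/3014 - 3837/1960 = (1/3014)*(1/1189) - 3837/1960 = 1/3583646 - 3837/1960 = -6875223871/3511973080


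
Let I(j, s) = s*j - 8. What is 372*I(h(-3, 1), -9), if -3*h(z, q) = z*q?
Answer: -6324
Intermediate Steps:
h(z, q) = -q*z/3 (h(z, q) = -z*q/3 = -q*z/3)
I(j, s) = -8 + j*s (I(j, s) = j*s - 8 = -8 + j*s)
372*I(h(-3, 1), -9) = 372*(-8 - 1/3*1*(-3)*(-9)) = 372*(-8 + 1*(-9)) = 372*(-8 - 9) = 372*(-17) = -6324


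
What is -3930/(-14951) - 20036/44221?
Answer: -125769706/661148171 ≈ -0.19023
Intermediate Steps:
-3930/(-14951) - 20036/44221 = -3930*(-1/14951) - 20036*1/44221 = 3930/14951 - 20036/44221 = -125769706/661148171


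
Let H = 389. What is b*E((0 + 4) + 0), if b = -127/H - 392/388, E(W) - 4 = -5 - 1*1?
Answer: 100882/37733 ≈ 2.6736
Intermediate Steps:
E(W) = -2 (E(W) = 4 + (-5 - 1*1) = 4 + (-5 - 1) = 4 - 6 = -2)
b = -50441/37733 (b = -127/389 - 392/388 = -127*1/389 - 392*1/388 = -127/389 - 98/97 = -50441/37733 ≈ -1.3368)
b*E((0 + 4) + 0) = -50441/37733*(-2) = 100882/37733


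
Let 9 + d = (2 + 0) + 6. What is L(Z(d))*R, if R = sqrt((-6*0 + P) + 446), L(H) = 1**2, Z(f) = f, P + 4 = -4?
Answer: sqrt(438) ≈ 20.928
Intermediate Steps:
d = -1 (d = -9 + ((2 + 0) + 6) = -9 + (2 + 6) = -9 + 8 = -1)
P = -8 (P = -4 - 4 = -8)
L(H) = 1
R = sqrt(438) (R = sqrt((-6*0 - 8) + 446) = sqrt((0 - 8) + 446) = sqrt(-8 + 446) = sqrt(438) ≈ 20.928)
L(Z(d))*R = 1*sqrt(438) = sqrt(438)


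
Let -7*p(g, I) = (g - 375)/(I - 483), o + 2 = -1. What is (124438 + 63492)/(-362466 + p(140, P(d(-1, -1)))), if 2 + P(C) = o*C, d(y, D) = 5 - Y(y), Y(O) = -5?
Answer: -135497530/261338033 ≈ -0.51848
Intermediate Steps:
o = -3 (o = -2 - 1 = -3)
d(y, D) = 10 (d(y, D) = 5 - 1*(-5) = 5 + 5 = 10)
P(C) = -2 - 3*C
p(g, I) = -(-375 + g)/(7*(-483 + I)) (p(g, I) = -(g - 375)/(7*(I - 483)) = -(-375 + g)/(7*(-483 + I)))
(124438 + 63492)/(-362466 + p(140, P(d(-1, -1)))) = (124438 + 63492)/(-362466 + (375 - 1*140)/(7*(-483 + (-2 - 3*10)))) = 187930/(-362466 + (375 - 140)/(7*(-483 + (-2 - 30)))) = 187930/(-362466 + (⅐)*235/(-483 - 32)) = 187930/(-362466 + (⅐)*235/(-515)) = 187930/(-362466 + (⅐)*(-1/515)*235) = 187930/(-362466 - 47/721) = 187930/(-261338033/721) = 187930*(-721/261338033) = -135497530/261338033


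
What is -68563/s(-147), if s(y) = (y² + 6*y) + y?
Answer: -68563/20580 ≈ -3.3315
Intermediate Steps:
s(y) = y² + 7*y
-68563/s(-147) = -68563*(-1/(147*(7 - 147))) = -68563/((-147*(-140))) = -68563/20580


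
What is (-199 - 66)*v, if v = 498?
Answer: -131970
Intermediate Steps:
(-199 - 66)*v = (-199 - 66)*498 = -265*498 = -131970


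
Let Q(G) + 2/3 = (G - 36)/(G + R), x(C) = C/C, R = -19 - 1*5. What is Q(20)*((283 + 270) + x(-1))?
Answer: 5540/3 ≈ 1846.7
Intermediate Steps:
R = -24 (R = -19 - 5 = -24)
x(C) = 1
Q(G) = -⅔ + (-36 + G)/(-24 + G) (Q(G) = -⅔ + (G - 36)/(G - 24) = -⅔ + (-36 + G)/(-24 + G))
Q(20)*((283 + 270) + x(-1)) = ((-60 + 20)/(3*(-24 + 20)))*((283 + 270) + 1) = ((⅓)*(-40)/(-4))*(553 + 1) = ((⅓)*(-¼)*(-40))*554 = (10/3)*554 = 5540/3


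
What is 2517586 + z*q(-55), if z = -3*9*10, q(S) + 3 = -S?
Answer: 2503546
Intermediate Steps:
q(S) = -3 - S
z = -270 (z = -27*10 = -270)
2517586 + z*q(-55) = 2517586 - 270*(-3 - 1*(-55)) = 2517586 - 270*(-3 + 55) = 2517586 - 270*52 = 2517586 - 14040 = 2503546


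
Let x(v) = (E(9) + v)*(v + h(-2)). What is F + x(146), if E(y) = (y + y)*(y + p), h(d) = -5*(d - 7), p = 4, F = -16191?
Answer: 56389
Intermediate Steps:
h(d) = 35 - 5*d (h(d) = -5*(-7 + d) = 35 - 5*d)
E(y) = 2*y*(4 + y) (E(y) = (y + y)*(y + 4) = (2*y)*(4 + y) = 2*y*(4 + y))
x(v) = (45 + v)*(234 + v) (x(v) = (2*9*(4 + 9) + v)*(v + (35 - 5*(-2))) = (2*9*13 + v)*(v + (35 + 10)) = (234 + v)*(v + 45) = (234 + v)*(45 + v) = (45 + v)*(234 + v))
F + x(146) = -16191 + (10530 + 146**2 + 279*146) = -16191 + (10530 + 21316 + 40734) = -16191 + 72580 = 56389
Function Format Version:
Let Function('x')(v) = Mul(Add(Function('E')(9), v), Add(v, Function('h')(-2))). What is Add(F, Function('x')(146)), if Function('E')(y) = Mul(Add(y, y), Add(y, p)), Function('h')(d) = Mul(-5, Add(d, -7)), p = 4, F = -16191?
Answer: 56389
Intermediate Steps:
Function('h')(d) = Add(35, Mul(-5, d)) (Function('h')(d) = Mul(-5, Add(-7, d)) = Add(35, Mul(-5, d)))
Function('E')(y) = Mul(2, y, Add(4, y)) (Function('E')(y) = Mul(Add(y, y), Add(y, 4)) = Mul(Mul(2, y), Add(4, y)) = Mul(2, y, Add(4, y)))
Function('x')(v) = Mul(Add(45, v), Add(234, v)) (Function('x')(v) = Mul(Add(Mul(2, 9, Add(4, 9)), v), Add(v, Add(35, Mul(-5, -2)))) = Mul(Add(Mul(2, 9, 13), v), Add(v, Add(35, 10))) = Mul(Add(234, v), Add(v, 45)) = Mul(Add(234, v), Add(45, v)) = Mul(Add(45, v), Add(234, v)))
Add(F, Function('x')(146)) = Add(-16191, Add(10530, Pow(146, 2), Mul(279, 146))) = Add(-16191, Add(10530, 21316, 40734)) = Add(-16191, 72580) = 56389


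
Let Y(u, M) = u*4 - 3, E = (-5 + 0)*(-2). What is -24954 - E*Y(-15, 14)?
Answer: -24324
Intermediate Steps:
E = 10 (E = -5*(-2) = 10)
Y(u, M) = -3 + 4*u (Y(u, M) = 4*u - 3 = -3 + 4*u)
-24954 - E*Y(-15, 14) = -24954 - 10*(-3 + 4*(-15)) = -24954 - 10*(-3 - 60) = -24954 - 10*(-63) = -24954 - 1*(-630) = -24954 + 630 = -24324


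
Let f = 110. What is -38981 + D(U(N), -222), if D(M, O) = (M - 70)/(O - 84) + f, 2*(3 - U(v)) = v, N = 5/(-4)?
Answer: -10572853/272 ≈ -38871.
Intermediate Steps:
N = -5/4 (N = 5*(-¼) = -5/4 ≈ -1.2500)
U(v) = 3 - v/2
D(M, O) = 110 + (-70 + M)/(-84 + O) (D(M, O) = (M - 70)/(O - 84) + 110 = (-70 + M)/(-84 + O) + 110 = 110 + (-70 + M)/(-84 + O))
-38981 + D(U(N), -222) = -38981 + (-9310 + (3 - ½*(-5/4)) + 110*(-222))/(-84 - 222) = -38981 + (-9310 + (3 + 5/8) - 24420)/(-306) = -38981 - (-9310 + 29/8 - 24420)/306 = -38981 - 1/306*(-269811/8) = -38981 + 29979/272 = -10572853/272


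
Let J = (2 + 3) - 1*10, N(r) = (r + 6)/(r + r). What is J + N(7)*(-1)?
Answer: -83/14 ≈ -5.9286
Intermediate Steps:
N(r) = (6 + r)/(2*r) (N(r) = (6 + r)/((2*r)) = (6 + r)*(1/(2*r)) = (6 + r)/(2*r))
J = -5 (J = 5 - 10 = -5)
J + N(7)*(-1) = -5 + ((½)*(6 + 7)/7)*(-1) = -5 + ((½)*(⅐)*13)*(-1) = -5 + (13/14)*(-1) = -5 - 13/14 = -83/14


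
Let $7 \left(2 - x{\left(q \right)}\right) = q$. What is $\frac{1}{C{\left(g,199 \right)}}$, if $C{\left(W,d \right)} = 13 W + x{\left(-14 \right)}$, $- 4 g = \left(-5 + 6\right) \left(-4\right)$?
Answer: $\frac{1}{17} \approx 0.058824$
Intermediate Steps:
$g = 1$ ($g = - \frac{\left(-5 + 6\right) \left(-4\right)}{4} = - \frac{1 \left(-4\right)}{4} = \left(- \frac{1}{4}\right) \left(-4\right) = 1$)
$x{\left(q \right)} = 2 - \frac{q}{7}$
$C{\left(W,d \right)} = 4 + 13 W$ ($C{\left(W,d \right)} = 13 W + \left(2 - -2\right) = 13 W + \left(2 + 2\right) = 13 W + 4 = 4 + 13 W$)
$\frac{1}{C{\left(g,199 \right)}} = \frac{1}{4 + 13 \cdot 1} = \frac{1}{4 + 13} = \frac{1}{17}$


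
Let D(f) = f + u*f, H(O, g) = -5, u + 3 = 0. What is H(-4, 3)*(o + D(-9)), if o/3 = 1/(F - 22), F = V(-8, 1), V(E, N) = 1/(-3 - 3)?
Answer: -11880/133 ≈ -89.323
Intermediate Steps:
u = -3 (u = -3 + 0 = -3)
V(E, N) = -⅙ (V(E, N) = 1/(-6) = -⅙)
F = -⅙ ≈ -0.16667
D(f) = -2*f (D(f) = f - 3*f = -2*f)
o = -18/133 (o = 3/(-⅙ - 22) = 3/(-133/6) = 3*(-6/133) = -18/133 ≈ -0.13534)
H(-4, 3)*(o + D(-9)) = -5*(-18/133 - 2*(-9)) = -5*(-18/133 + 18) = -5*2376/133 = -11880/133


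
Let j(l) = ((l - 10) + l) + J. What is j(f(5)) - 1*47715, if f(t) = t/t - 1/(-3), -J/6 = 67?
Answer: -144373/3 ≈ -48124.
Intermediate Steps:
J = -402 (J = -6*67 = -402)
f(t) = 4/3 (f(t) = 1 - 1*(-⅓) = 1 + ⅓ = 4/3)
j(l) = -412 + 2*l (j(l) = ((l - 10) + l) - 402 = ((-10 + l) + l) - 402 = (-10 + 2*l) - 402 = -412 + 2*l)
j(f(5)) - 1*47715 = (-412 + 2*(4/3)) - 1*47715 = (-412 + 8/3) - 47715 = -1228/3 - 47715 = -144373/3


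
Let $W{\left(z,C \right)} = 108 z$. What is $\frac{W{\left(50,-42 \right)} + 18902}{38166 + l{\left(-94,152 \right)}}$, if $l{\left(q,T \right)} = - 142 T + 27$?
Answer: $\frac{24302}{16609} \approx 1.4632$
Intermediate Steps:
$l{\left(q,T \right)} = 27 - 142 T$
$\frac{W{\left(50,-42 \right)} + 18902}{38166 + l{\left(-94,152 \right)}} = \frac{108 \cdot 50 + 18902}{38166 + \left(27 - 21584\right)} = \frac{5400 + 18902}{38166 + \left(27 - 21584\right)} = \frac{24302}{38166 - 21557} = \frac{24302}{16609}$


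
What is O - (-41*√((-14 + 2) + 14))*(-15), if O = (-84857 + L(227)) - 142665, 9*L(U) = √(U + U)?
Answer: -227522 - 615*√2 + √454/9 ≈ -2.2839e+5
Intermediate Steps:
L(U) = √2*√U/9 (L(U) = √(U + U)/9 = √(2*U)/9 = (√2*√U)/9 = √2*√U/9)
O = -227522 + √454/9 (O = (-84857 + √2*√227/9) - 142665 = (-84857 + √454/9) - 142665 = -227522 + √454/9 ≈ -2.2752e+5)
O - (-41*√((-14 + 2) + 14))*(-15) = (-227522 + √454/9) - (-41*√((-14 + 2) + 14))*(-15) = (-227522 + √454/9) - (-41*√(-12 + 14))*(-15) = (-227522 + √454/9) - (-41*√2)*(-15) = (-227522 + √454/9) - 615*√2 = -227522 - 615*√2 + √454/9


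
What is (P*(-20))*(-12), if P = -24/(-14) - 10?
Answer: -13920/7 ≈ -1988.6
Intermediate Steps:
P = -58/7 (P = -24*(-1/14) - 10 = 12/7 - 10 = -58/7 ≈ -8.2857)
(P*(-20))*(-12) = -58/7*(-20)*(-12) = (1160/7)*(-12) = -13920/7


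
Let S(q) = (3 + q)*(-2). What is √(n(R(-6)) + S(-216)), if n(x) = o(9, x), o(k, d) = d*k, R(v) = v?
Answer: 2*√93 ≈ 19.287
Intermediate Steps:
S(q) = -6 - 2*q
n(x) = 9*x (n(x) = x*9 = 9*x)
√(n(R(-6)) + S(-216)) = √(9*(-6) + (-6 - 2*(-216))) = √(-54 + (-6 + 432)) = √(-54 + 426) = √372 = 2*√93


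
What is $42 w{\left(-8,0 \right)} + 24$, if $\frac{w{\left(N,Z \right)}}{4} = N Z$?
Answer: $24$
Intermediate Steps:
$w{\left(N,Z \right)} = 4 N Z$
$42 w{\left(-8,0 \right)} + 24 = 42 \cdot 4 \left(-8\right) 0 + 24 = 42 \cdot 0 + 24 = 0 + 24 = 24$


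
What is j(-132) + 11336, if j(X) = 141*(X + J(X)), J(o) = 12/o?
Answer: -80177/11 ≈ -7288.8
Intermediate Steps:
j(X) = 141*X + 1692/X (j(X) = 141*(X + 12/X) = 141*X + 1692/X)
j(-132) + 11336 = (141*(-132) + 1692/(-132)) + 11336 = (-18612 + 1692*(-1/132)) + 11336 = (-18612 - 141/11) + 11336 = -204873/11 + 11336 = -80177/11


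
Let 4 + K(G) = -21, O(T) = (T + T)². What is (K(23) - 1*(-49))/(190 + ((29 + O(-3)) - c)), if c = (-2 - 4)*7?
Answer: 8/99 ≈ 0.080808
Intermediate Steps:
O(T) = 4*T² (O(T) = (2*T)² = 4*T²)
K(G) = -25 (K(G) = -4 - 21 = -25)
c = -42 (c = -6*7 = -42)
(K(23) - 1*(-49))/(190 + ((29 + O(-3)) - c)) = (-25 - 1*(-49))/(190 + ((29 + 4*(-3)²) - 1*(-42))) = (-25 + 49)/(190 + ((29 + 4*9) + 42)) = 24/(190 + ((29 + 36) + 42)) = 24/(190 + (65 + 42)) = 24/(190 + 107) = 24/297 = 24*(1/297) = 8/99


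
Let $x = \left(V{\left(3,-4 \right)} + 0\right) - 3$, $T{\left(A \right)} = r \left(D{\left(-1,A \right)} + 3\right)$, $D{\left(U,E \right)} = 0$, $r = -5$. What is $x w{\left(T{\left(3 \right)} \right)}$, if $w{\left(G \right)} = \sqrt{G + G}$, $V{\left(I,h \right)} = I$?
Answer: $0$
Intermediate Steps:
$T{\left(A \right)} = -15$ ($T{\left(A \right)} = - 5 \left(0 + 3\right) = \left(-5\right) 3 = -15$)
$w{\left(G \right)} = \sqrt{2} \sqrt{G}$ ($w{\left(G \right)} = \sqrt{2 G} = \sqrt{2} \sqrt{G}$)
$x = 0$ ($x = \left(3 + 0\right) - 3 = 3 - 3 = 0$)
$x w{\left(T{\left(3 \right)} \right)} = 0 \sqrt{2} \sqrt{-15} = 0 \sqrt{2} i \sqrt{15} = 0 i \sqrt{30} = 0$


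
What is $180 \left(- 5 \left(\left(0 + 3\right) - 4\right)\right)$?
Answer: $900$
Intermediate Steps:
$180 \left(- 5 \left(\left(0 + 3\right) - 4\right)\right) = 180 \left(- 5 \left(3 - 4\right)\right) = 180 \left(\left(-5\right) \left(-1\right)\right) = 180 \cdot 5 = 900$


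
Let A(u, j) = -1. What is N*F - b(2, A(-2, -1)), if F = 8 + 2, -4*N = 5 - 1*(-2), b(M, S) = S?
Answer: -33/2 ≈ -16.500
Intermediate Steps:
N = -7/4 (N = -(5 - 1*(-2))/4 = -(5 + 2)/4 = -¼*7 = -7/4 ≈ -1.7500)
F = 10
N*F - b(2, A(-2, -1)) = -7/4*10 - 1*(-1) = -35/2 + 1 = -33/2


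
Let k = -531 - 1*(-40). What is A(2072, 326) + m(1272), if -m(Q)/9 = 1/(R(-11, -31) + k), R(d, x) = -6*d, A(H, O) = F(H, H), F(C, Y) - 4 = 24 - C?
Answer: -868691/425 ≈ -2044.0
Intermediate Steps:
F(C, Y) = 28 - C (F(C, Y) = 4 + (24 - C) = 28 - C)
A(H, O) = 28 - H
k = -491 (k = -531 + 40 = -491)
m(Q) = 9/425 (m(Q) = -9/(-6*(-11) - 491) = -9/(66 - 491) = -9/(-425) = -9*(-1/425) = 9/425)
A(2072, 326) + m(1272) = (28 - 1*2072) + 9/425 = (28 - 2072) + 9/425 = -2044 + 9/425 = -868691/425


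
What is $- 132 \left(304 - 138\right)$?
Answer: $-21912$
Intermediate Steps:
$- 132 \left(304 - 138\right) = \left(-132\right) 166 = -21912$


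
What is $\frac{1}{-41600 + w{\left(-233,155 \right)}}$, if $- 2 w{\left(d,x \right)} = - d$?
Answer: $- \frac{2}{83433} \approx -2.3971 \cdot 10^{-5}$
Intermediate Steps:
$w{\left(d,x \right)} = \frac{d}{2}$ ($w{\left(d,x \right)} = - \frac{\left(-1\right) d}{2} = \frac{d}{2}$)
$\frac{1}{-41600 + w{\left(-233,155 \right)}} = \frac{1}{-41600 + \frac{1}{2} \left(-233\right)} = \frac{1}{-41600 - \frac{233}{2}} = \frac{1}{- \frac{83433}{2}} = - \frac{2}{83433}$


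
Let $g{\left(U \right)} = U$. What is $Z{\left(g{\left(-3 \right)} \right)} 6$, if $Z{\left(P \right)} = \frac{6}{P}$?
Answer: $-12$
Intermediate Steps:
$Z{\left(g{\left(-3 \right)} \right)} 6 = \frac{6}{-3} \cdot 6 = 6 \left(- \frac{1}{3}\right) 6 = \left(-2\right) 6 = -12$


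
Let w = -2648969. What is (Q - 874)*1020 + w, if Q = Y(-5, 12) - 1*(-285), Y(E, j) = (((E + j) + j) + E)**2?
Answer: -3049829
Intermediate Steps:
Y(E, j) = (2*E + 2*j)**2 (Y(E, j) = ((E + 2*j) + E)**2 = (2*E + 2*j)**2)
Q = 481 (Q = 4*(-5 + 12)**2 - 1*(-285) = 4*7**2 + 285 = 4*49 + 285 = 196 + 285 = 481)
(Q - 874)*1020 + w = (481 - 874)*1020 - 2648969 = -393*1020 - 2648969 = -400860 - 2648969 = -3049829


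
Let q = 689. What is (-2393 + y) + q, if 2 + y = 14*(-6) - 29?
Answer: -1819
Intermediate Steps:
y = -115 (y = -2 + (14*(-6) - 29) = -2 + (-84 - 29) = -2 - 113 = -115)
(-2393 + y) + q = (-2393 - 115) + 689 = -2508 + 689 = -1819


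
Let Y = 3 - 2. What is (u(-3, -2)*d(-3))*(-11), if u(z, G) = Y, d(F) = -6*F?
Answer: -198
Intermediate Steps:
Y = 1
u(z, G) = 1
(u(-3, -2)*d(-3))*(-11) = (1*(-6*(-3)))*(-11) = (1*18)*(-11) = 18*(-11) = -198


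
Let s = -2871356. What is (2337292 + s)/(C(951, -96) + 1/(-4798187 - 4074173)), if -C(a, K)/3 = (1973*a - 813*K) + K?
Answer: 4738408071040/52017094017001 ≈ 0.091093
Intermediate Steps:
C(a, K) = -5919*a + 2436*K (C(a, K) = -3*((1973*a - 813*K) + K) = -3*((-813*K + 1973*a) + K) = -3*(-812*K + 1973*a) = -5919*a + 2436*K)
(2337292 + s)/(C(951, -96) + 1/(-4798187 - 4074173)) = (2337292 - 2871356)/((-5919*951 + 2436*(-96)) + 1/(-4798187 - 4074173)) = -534064/((-5628969 - 233856) + 1/(-8872360)) = -534064/(-5862825 - 1/8872360) = -534064/(-52017094017001/8872360) = -534064*(-8872360/52017094017001) = 4738408071040/52017094017001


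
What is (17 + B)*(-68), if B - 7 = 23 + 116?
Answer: -11084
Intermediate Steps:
B = 146 (B = 7 + (23 + 116) = 7 + 139 = 146)
(17 + B)*(-68) = (17 + 146)*(-68) = 163*(-68) = -11084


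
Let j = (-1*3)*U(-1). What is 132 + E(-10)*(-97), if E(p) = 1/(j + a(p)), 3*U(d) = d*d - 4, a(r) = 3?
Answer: 695/6 ≈ 115.83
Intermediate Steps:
U(d) = -4/3 + d²/3 (U(d) = (d*d - 4)/3 = (d² - 4)/3 = (-4 + d²)/3 = -4/3 + d²/3)
j = 3 (j = (-1*3)*(-4/3 + (⅓)*(-1)²) = -3*(-4/3 + (⅓)*1) = -3*(-4/3 + ⅓) = -3*(-1) = 3)
E(p) = ⅙ (E(p) = 1/(3 + 3) = 1/6 = ⅙)
132 + E(-10)*(-97) = 132 + (⅙)*(-97) = 132 - 97/6 = 695/6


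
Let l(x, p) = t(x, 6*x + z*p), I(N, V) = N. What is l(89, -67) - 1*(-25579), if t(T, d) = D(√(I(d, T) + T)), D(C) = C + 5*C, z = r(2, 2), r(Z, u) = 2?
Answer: 25579 + 6*√489 ≈ 25712.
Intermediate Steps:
z = 2
D(C) = 6*C
t(T, d) = 6*√(T + d) (t(T, d) = 6*√(d + T) = 6*√(T + d))
l(x, p) = 6*√(2*p + 7*x) (l(x, p) = 6*√(x + (6*x + 2*p)) = 6*√(x + (2*p + 6*x)) = 6*√(2*p + 7*x))
l(89, -67) - 1*(-25579) = 6*√(2*(-67) + 7*89) - 1*(-25579) = 6*√(-134 + 623) + 25579 = 6*√489 + 25579 = 25579 + 6*√489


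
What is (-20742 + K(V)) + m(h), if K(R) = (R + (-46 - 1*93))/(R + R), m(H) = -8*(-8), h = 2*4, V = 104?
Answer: -4301059/208 ≈ -20678.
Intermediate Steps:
h = 8
m(H) = 64
K(R) = (-139 + R)/(2*R) (K(R) = (R + (-46 - 93))/((2*R)) = (R - 139)*(1/(2*R)) = (-139 + R)*(1/(2*R)) = (-139 + R)/(2*R))
(-20742 + K(V)) + m(h) = (-20742 + (1/2)*(-139 + 104)/104) + 64 = (-20742 + (1/2)*(1/104)*(-35)) + 64 = (-20742 - 35/208) + 64 = -4314371/208 + 64 = -4301059/208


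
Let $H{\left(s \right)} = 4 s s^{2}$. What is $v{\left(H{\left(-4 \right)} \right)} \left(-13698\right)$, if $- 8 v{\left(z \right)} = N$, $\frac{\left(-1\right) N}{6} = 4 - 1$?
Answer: $- \frac{61641}{2} \approx -30821.0$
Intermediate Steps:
$N = -18$ ($N = - 6 \left(4 - 1\right) = \left(-6\right) 3 = -18$)
$H{\left(s \right)} = 4 s^{3}$
$v{\left(z \right)} = \frac{9}{4}$ ($v{\left(z \right)} = \left(- \frac{1}{8}\right) \left(-18\right) = \frac{9}{4}$)
$v{\left(H{\left(-4 \right)} \right)} \left(-13698\right) = \frac{9}{4} \left(-13698\right) = - \frac{61641}{2}$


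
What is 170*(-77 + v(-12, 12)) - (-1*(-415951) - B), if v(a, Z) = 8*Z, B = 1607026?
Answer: 1194305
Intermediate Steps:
170*(-77 + v(-12, 12)) - (-1*(-415951) - B) = 170*(-77 + 8*12) - (-1*(-415951) - 1*1607026) = 170*(-77 + 96) - (415951 - 1607026) = 170*19 - 1*(-1191075) = 3230 + 1191075 = 1194305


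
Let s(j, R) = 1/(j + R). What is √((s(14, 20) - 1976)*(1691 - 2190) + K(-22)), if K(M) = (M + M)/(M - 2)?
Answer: √2564615019/51 ≈ 992.98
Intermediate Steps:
s(j, R) = 1/(R + j)
K(M) = 2*M/(-2 + M) (K(M) = (2*M)/(-2 + M) = 2*M/(-2 + M))
√((s(14, 20) - 1976)*(1691 - 2190) + K(-22)) = √((1/(20 + 14) - 1976)*(1691 - 2190) + 2*(-22)/(-2 - 22)) = √((1/34 - 1976)*(-499) + 2*(-22)/(-24)) = √((1/34 - 1976)*(-499) + 2*(-22)*(-1/24)) = √(-67183/34*(-499) + 11/6) = √(33524317/34 + 11/6) = √(50286569/51) = √2564615019/51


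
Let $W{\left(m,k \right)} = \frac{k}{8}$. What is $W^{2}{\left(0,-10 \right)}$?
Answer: $\frac{25}{16} \approx 1.5625$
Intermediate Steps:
$W{\left(m,k \right)} = \frac{k}{8}$ ($W{\left(m,k \right)} = k \frac{1}{8} = \frac{k}{8}$)
$W^{2}{\left(0,-10 \right)} = \left(\frac{1}{8} \left(-10\right)\right)^{2} = \left(- \frac{5}{4}\right)^{2} = \frac{25}{16}$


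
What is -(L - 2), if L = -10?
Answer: 12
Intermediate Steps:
-(L - 2) = -(-10 - 2) = -1*(-12) = 12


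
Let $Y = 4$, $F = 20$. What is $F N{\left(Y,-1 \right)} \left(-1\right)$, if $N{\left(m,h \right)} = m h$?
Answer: $80$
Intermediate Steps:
$N{\left(m,h \right)} = h m$
$F N{\left(Y,-1 \right)} \left(-1\right) = 20 \left(\left(-1\right) 4\right) \left(-1\right) = 20 \left(-4\right) \left(-1\right) = \left(-80\right) \left(-1\right) = 80$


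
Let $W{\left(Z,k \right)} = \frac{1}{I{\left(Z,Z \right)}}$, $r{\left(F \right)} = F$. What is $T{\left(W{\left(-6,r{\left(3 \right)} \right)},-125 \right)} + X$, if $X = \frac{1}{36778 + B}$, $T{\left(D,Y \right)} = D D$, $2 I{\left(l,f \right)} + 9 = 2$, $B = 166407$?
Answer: $\frac{812789}{9956065} \approx 0.081638$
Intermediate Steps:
$I{\left(l,f \right)} = - \frac{7}{2}$ ($I{\left(l,f \right)} = - \frac{9}{2} + \frac{1}{2} \cdot 2 = - \frac{9}{2} + 1 = - \frac{7}{2}$)
$W{\left(Z,k \right)} = - \frac{2}{7}$ ($W{\left(Z,k \right)} = \frac{1}{- \frac{7}{2}} = - \frac{2}{7}$)
$T{\left(D,Y \right)} = D^{2}$
$X = \frac{1}{203185}$ ($X = \frac{1}{36778 + 166407} = \frac{1}{203185} \approx 4.9216 \cdot 10^{-6}$)
$T{\left(W{\left(-6,r{\left(3 \right)} \right)},-125 \right)} + X = \left(- \frac{2}{7}\right)^{2} + \frac{1}{203185} = \frac{4}{49} + \frac{1}{203185} = \frac{812789}{9956065}$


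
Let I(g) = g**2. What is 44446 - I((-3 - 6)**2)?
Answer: 37885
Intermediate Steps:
44446 - I((-3 - 6)**2) = 44446 - ((-3 - 6)**2)**2 = 44446 - ((-9)**2)**2 = 44446 - 1*81**2 = 44446 - 1*6561 = 44446 - 6561 = 37885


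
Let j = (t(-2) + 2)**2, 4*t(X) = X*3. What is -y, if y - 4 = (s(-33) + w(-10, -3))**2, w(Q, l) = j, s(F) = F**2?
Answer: -18983513/16 ≈ -1.1865e+6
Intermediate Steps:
t(X) = 3*X/4 (t(X) = (X*3)/4 = (3*X)/4 = 3*X/4)
j = 1/4 (j = ((3/4)*(-2) + 2)**2 = (-3/2 + 2)**2 = (1/2)**2 = 1/4 ≈ 0.25000)
w(Q, l) = 1/4
y = 18983513/16 (y = 4 + ((-33)**2 + 1/4)**2 = 4 + (1089 + 1/4)**2 = 4 + (4357/4)**2 = 4 + 18983449/16 = 18983513/16 ≈ 1.1865e+6)
-y = -1*18983513/16 = -18983513/16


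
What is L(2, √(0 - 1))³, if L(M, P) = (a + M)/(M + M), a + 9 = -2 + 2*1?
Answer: -343/64 ≈ -5.3594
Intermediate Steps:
a = -9 (a = -9 + (-2 + 2*1) = -9 + (-2 + 2) = -9 + 0 = -9)
L(M, P) = (-9 + M)/(2*M) (L(M, P) = (-9 + M)/(M + M) = (-9 + M)/((2*M)) = (-9 + M)*(1/(2*M)) = (-9 + M)/(2*M))
L(2, √(0 - 1))³ = ((½)*(-9 + 2)/2)³ = ((½)*(½)*(-7))³ = (-7/4)³ = -343/64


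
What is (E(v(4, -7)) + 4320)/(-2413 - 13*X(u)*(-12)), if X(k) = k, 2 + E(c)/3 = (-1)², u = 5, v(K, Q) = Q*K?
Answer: -4317/1633 ≈ -2.6436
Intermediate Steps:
v(K, Q) = K*Q
E(c) = -3 (E(c) = -6 + 3*(-1)² = -6 + 3*1 = -6 + 3 = -3)
(E(v(4, -7)) + 4320)/(-2413 - 13*X(u)*(-12)) = (-3 + 4320)/(-2413 - 13*5*(-12)) = 4317/(-2413 - 65*(-12)) = 4317/(-2413 + 780) = 4317/(-1633) = 4317*(-1/1633) = -4317/1633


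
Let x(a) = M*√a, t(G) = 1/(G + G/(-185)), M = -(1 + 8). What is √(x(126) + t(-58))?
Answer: √(-123395 - 192192048*√14)/2668 ≈ 10.052*I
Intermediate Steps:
M = -9 (M = -1*9 = -9)
t(G) = 185/(184*G) (t(G) = 1/(G + G*(-1/185)) = 1/(G - G/185) = 1/(184*G/185) = 185/(184*G))
x(a) = -9*√a
√(x(126) + t(-58)) = √(-27*√14 + (185/184)/(-58)) = √(-27*√14 + (185/184)*(-1/58)) = √(-27*√14 - 185/10672) = √(-185/10672 - 27*√14)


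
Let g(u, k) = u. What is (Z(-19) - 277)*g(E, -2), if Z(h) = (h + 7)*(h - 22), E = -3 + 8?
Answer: 1075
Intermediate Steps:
E = 5
Z(h) = (-22 + h)*(7 + h) (Z(h) = (7 + h)*(-22 + h) = (-22 + h)*(7 + h))
(Z(-19) - 277)*g(E, -2) = ((-154 + (-19)² - 15*(-19)) - 277)*5 = ((-154 + 361 + 285) - 277)*5 = (492 - 277)*5 = 215*5 = 1075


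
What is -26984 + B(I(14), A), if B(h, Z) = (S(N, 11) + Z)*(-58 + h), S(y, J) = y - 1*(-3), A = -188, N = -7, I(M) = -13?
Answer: -13352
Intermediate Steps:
S(y, J) = 3 + y (S(y, J) = y + 3 = 3 + y)
B(h, Z) = (-58 + h)*(-4 + Z) (B(h, Z) = ((3 - 7) + Z)*(-58 + h) = (-4 + Z)*(-58 + h) = (-58 + h)*(-4 + Z))
-26984 + B(I(14), A) = -26984 + (232 - 58*(-188) - 4*(-13) - 188*(-13)) = -26984 + (232 + 10904 + 52 + 2444) = -26984 + 13632 = -13352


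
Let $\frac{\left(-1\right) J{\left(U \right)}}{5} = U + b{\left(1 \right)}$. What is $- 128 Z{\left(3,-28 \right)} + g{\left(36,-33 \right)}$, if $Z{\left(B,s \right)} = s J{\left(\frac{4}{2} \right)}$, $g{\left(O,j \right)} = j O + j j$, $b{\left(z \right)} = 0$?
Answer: $-35939$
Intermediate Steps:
$g{\left(O,j \right)} = j^{2} + O j$ ($g{\left(O,j \right)} = O j + j^{2} = j^{2} + O j$)
$J{\left(U \right)} = - 5 U$ ($J{\left(U \right)} = - 5 \left(U + 0\right) = - 5 U$)
$Z{\left(B,s \right)} = - 10 s$ ($Z{\left(B,s \right)} = s \left(- 5 \cdot \frac{4}{2}\right) = s \left(- 5 \cdot 4 \cdot \frac{1}{2}\right) = s \left(\left(-5\right) 2\right) = s \left(-10\right) = - 10 s$)
$- 128 Z{\left(3,-28 \right)} + g{\left(36,-33 \right)} = - 128 \left(\left(-10\right) \left(-28\right)\right) - 33 \left(36 - 33\right) = \left(-128\right) 280 - 99 = -35840 - 99 = -35939$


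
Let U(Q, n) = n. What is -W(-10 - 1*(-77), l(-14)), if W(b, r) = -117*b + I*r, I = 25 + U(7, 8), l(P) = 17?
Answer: 7278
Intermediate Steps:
I = 33 (I = 25 + 8 = 33)
W(b, r) = -117*b + 33*r
-W(-10 - 1*(-77), l(-14)) = -(-117*(-10 - 1*(-77)) + 33*17) = -(-117*(-10 + 77) + 561) = -(-117*67 + 561) = -(-7839 + 561) = -1*(-7278) = 7278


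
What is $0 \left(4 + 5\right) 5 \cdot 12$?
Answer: $0$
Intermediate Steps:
$0 \left(4 + 5\right) 5 \cdot 12 = 0 \cdot 9 \cdot 5 \cdot 12 = 0 \cdot 5 \cdot 12 = 0 \cdot 12 = 0$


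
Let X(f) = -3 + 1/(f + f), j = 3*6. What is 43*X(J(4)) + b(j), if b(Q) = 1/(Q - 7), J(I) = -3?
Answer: -8981/66 ≈ -136.08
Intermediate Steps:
j = 18
X(f) = -3 + 1/(2*f)
b(Q) = 1/(-7 + Q)
43*X(J(4)) + b(j) = 43*(-3 + (½)/(-3)) + 1/(-7 + 18) = 43*(-3 + (½)*(-⅓)) + 1/11 = 43*(-3 - ⅙) + 1/11 = 43*(-19/6) + 1/11 = -817/6 + 1/11 = -8981/66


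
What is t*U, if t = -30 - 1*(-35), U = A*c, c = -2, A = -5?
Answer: 50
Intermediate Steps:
U = 10 (U = -5*(-2) = 10)
t = 5 (t = -30 + 35 = 5)
t*U = 5*10 = 50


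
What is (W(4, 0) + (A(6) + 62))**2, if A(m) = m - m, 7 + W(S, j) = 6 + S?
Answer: 4225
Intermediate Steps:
W(S, j) = -1 + S (W(S, j) = -7 + (6 + S) = -1 + S)
A(m) = 0
(W(4, 0) + (A(6) + 62))**2 = ((-1 + 4) + (0 + 62))**2 = (3 + 62)**2 = 65**2 = 4225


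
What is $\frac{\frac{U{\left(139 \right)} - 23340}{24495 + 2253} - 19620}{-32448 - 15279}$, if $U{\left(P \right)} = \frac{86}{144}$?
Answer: $\frac{37786975157}{91915329312} \approx 0.41111$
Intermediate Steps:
$U{\left(P \right)} = \frac{43}{72}$ ($U{\left(P \right)} = 86 \cdot \frac{1}{144} = \frac{43}{72}$)
$\frac{\frac{U{\left(139 \right)} - 23340}{24495 + 2253} - 19620}{-32448 - 15279} = \frac{\frac{\frac{43}{72} - 23340}{24495 + 2253} - 19620}{-32448 - 15279} = \frac{- \frac{1680437}{72 \cdot 26748} - 19620}{-47727} = \left(\left(- \frac{1680437}{72}\right) \frac{1}{26748} - 19620\right) \left(- \frac{1}{47727}\right) = \left(- \frac{1680437}{1925856} - 19620\right) \left(- \frac{1}{47727}\right) = \left(- \frac{37786975157}{1925856}\right) \left(- \frac{1}{47727}\right) = \frac{37786975157}{91915329312}$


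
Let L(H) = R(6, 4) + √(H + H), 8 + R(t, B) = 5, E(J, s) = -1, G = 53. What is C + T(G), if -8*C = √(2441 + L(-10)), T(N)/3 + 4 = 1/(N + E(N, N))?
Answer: -621/52 - √(2438 + 2*I*√5)/8 ≈ -18.114 - 0.0056608*I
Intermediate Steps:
R(t, B) = -3 (R(t, B) = -8 + 5 = -3)
T(N) = -12 + 3/(-1 + N) (T(N) = -12 + 3/(N - 1) = -12 + 3/(-1 + N))
L(H) = -3 + √2*√H (L(H) = -3 + √(H + H) = -3 + √(2*H) = -3 + √2*√H)
C = -√(2438 + 2*I*√5)/8 (C = -√(2441 + (-3 + √2*√(-10)))/8 = -√(2441 + (-3 + √2*(I*√10)))/8 = -√(2441 + (-3 + 2*I*√5))/8 = -√(2438 + 2*I*√5)/8 ≈ -6.172 - 0.0056608*I)
C + T(G) = -√(2438 + 2*I*√5)/8 + 3*(5 - 4*53)/(-1 + 53) = -√(2438 + 2*I*√5)/8 + 3*(5 - 212)/52 = -√(2438 + 2*I*√5)/8 + 3*(1/52)*(-207) = -√(2438 + 2*I*√5)/8 - 621/52 = -621/52 - √(2438 + 2*I*√5)/8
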